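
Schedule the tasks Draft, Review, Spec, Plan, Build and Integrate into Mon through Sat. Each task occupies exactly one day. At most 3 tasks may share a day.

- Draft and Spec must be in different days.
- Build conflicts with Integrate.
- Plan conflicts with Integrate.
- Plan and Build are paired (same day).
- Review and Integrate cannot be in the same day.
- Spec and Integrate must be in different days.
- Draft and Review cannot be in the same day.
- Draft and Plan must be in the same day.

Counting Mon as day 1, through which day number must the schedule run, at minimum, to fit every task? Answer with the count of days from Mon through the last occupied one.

With at most 3 per day and 6 tasks, at least 2 days are needed.
Could 2 days be enough, i.e. nothing placed later than Tue? No: Draft, Review and Integrate must all be in different days (Draft/Review can't share; Draft/Integrate can't share; Review/Integrate can't share), but only 2 days are available: 3 tasks can't fit in 2 distinct days.
So 2 days is not enough.
3 works (last occupied day: Wed): for example Draft in Mon; Plan in Mon; Review in Tue; Spec in Tue; Integrate in Wed; Build in Mon.

3 days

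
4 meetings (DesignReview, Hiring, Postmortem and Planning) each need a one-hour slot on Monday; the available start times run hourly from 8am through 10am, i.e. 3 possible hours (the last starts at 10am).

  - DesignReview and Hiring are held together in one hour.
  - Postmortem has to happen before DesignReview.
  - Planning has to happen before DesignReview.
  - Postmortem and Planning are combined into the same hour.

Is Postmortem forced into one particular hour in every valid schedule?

No

Postmortem can be 8am (e.g. Planning -> 8am, Postmortem -> 8am, DesignReview -> 9am, Hiring -> 9am) or 9am (e.g. DesignReview in 10am, Hiring in 10am, Postmortem in 9am, Planning in 9am).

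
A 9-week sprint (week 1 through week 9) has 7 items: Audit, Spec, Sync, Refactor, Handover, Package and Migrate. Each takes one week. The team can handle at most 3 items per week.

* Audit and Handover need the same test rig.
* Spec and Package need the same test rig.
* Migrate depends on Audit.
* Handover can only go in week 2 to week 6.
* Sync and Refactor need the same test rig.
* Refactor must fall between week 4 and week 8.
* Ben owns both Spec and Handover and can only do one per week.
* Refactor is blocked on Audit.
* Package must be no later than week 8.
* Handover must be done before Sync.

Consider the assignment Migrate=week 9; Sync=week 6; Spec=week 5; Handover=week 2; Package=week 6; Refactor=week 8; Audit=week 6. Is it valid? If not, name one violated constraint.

Yes

The team can handle at most 3 items per week — holds.
Spec and Package need the same test rig — holds.
Package must be no later than week 8 — holds.
Handover can only go in week 2 to week 6 — holds.
Sync and Refactor need the same test rig — holds.
Audit and Handover need the same test rig — holds.
Refactor is blocked on Audit — holds.
Handover must be done before Sync — holds.
Migrate depends on Audit — holds.
Ben owns both Spec and Handover and can only do one per week — holds.
Refactor must fall between week 4 and week 8 — holds.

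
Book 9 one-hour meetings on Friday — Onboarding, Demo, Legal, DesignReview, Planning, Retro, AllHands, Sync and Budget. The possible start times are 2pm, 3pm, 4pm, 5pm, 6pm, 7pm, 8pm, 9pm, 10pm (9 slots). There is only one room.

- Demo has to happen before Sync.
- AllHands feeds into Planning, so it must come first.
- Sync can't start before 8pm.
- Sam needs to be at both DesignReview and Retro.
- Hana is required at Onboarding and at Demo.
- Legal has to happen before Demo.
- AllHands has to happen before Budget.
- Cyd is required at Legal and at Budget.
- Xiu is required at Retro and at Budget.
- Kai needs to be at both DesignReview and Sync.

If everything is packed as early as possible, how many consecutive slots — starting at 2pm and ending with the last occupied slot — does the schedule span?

The precedence chain requires at least 3 distinct slots.
With at most 1 per slot and 9 meetings, at least 9 slots are needed.
Sync can't be placed before 8pm — that is slot 7 counting from 2pm — so the schedule must run through at least 7 slots.
9 works (last occupied slot: 10pm): for example DesignReview -> 9pm, Budget -> 6pm, Onboarding -> 7pm, AllHands -> 4pm, Demo -> 3pm, Sync -> 8pm, Retro -> 10pm, Legal -> 2pm, Planning -> 5pm.

9 slots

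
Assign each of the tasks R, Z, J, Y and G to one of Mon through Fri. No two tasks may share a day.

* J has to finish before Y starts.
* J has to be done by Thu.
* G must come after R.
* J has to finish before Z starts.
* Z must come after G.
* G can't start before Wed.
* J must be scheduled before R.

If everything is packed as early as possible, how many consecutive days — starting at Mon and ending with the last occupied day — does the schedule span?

5

The precedence chain requires at least 4 distinct days.
With at most 1 per day and 5 tasks, at least 5 days are needed.
5 works (last occupied day: Fri): for example J=Mon; Y=Fri; R=Tue; G=Wed; Z=Thu.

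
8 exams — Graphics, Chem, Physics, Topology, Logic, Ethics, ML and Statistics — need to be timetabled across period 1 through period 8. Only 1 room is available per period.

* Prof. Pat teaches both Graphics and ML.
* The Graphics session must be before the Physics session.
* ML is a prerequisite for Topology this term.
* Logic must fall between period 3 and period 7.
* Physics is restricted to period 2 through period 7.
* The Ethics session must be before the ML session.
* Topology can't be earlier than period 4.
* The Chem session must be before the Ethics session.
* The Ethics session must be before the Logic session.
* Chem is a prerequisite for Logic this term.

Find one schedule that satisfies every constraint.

Ethics in period 2, Topology in period 5, ML in period 4, Logic in period 3, Physics in period 7, Chem in period 1, Statistics in period 8, Graphics in period 6

Checking: Graphics(period 6) before Physics(period 7); ML(period 4) before Topology(period 5); Chem(period 1) before Ethics(period 2); Ethics(period 2) before Logic(period 3); Ethics(period 2) before ML(period 4); Chem(period 1) before Logic(period 3); Graphics(period 6) != ML(period 4); Physics=period 7 in [period 2,period 7]; Logic=period 3 in [period 3,period 7]; Topology=period 5 in [period 4,period 8]; max 1 per period (cap 1).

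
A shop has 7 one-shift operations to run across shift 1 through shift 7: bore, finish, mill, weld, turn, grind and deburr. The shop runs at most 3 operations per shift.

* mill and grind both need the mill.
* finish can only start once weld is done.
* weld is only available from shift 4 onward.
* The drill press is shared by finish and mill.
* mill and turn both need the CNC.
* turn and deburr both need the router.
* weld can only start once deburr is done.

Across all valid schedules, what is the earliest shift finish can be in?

shift 5

Precedence pushes finish to at least shift 5.
finish at shift 5 is achievable: finish in shift 5, grind in shift 2, mill in shift 1, weld in shift 4, deburr in shift 1, bore in shift 1, turn in shift 2.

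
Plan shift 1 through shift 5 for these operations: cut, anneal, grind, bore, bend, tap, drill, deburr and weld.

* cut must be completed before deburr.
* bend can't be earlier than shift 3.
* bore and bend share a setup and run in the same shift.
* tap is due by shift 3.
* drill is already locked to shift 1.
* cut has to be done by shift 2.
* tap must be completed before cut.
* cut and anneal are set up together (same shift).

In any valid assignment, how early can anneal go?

shift 2

Anneal must be in the same shift as cut, which can't be before shift 2, so anneal is at least shift 2; anneal must be in the same shift as cut, which can't be after shift 2, so anneal is at most shift 2.
anneal at shift 2 is achievable: anneal -> shift 2, tap -> shift 1, cut -> shift 2, drill -> shift 1, weld -> shift 1, grind -> shift 1, bore -> shift 3, deburr -> shift 3, bend -> shift 3.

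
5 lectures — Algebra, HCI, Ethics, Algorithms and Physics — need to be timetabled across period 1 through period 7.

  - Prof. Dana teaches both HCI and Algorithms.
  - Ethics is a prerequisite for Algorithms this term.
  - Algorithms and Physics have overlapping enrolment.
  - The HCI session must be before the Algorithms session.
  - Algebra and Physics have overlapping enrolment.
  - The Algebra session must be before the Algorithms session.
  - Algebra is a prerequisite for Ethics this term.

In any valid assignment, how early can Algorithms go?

period 3

Precedence pushes Algorithms to at least period 3.
Algorithms at period 3 is achievable: Physics=period 2, Ethics=period 2, Algebra=period 1, Algorithms=period 3, HCI=period 1.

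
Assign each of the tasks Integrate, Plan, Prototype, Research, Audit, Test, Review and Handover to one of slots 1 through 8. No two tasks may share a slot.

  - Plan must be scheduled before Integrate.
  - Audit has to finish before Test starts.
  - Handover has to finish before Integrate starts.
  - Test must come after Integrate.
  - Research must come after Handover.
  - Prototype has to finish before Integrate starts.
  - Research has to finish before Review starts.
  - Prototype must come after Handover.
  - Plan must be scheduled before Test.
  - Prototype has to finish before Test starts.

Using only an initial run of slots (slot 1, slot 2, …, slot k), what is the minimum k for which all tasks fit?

The precedence chain requires at least 4 distinct slots.
With at most 1 per slot and 8 tasks, at least 8 slots are needed.
8 works (last occupied slot: 8): for example Research -> 7, Handover -> 1, Review -> 8, Plan -> 3, Test -> 6, Prototype -> 2, Audit -> 5, Integrate -> 4.

8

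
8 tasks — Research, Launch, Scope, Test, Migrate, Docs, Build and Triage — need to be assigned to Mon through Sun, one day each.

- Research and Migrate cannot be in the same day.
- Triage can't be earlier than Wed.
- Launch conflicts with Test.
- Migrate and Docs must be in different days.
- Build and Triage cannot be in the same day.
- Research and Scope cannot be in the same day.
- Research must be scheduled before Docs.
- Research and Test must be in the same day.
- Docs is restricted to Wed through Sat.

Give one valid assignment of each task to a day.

Scope -> Tue, Build -> Mon, Launch -> Tue, Research -> Mon, Docs -> Wed, Triage -> Wed, Migrate -> Tue, Test -> Mon

Checking: Research(Mon) before Docs(Wed); Launch(Tue) != Test(Mon); Research(Mon) != Migrate(Tue); Research(Mon) != Scope(Tue); Migrate(Tue) != Docs(Wed); Build(Mon) != Triage(Wed); Research = Test = Mon; Docs=Wed in [Wed,Sat]; Triage=Wed in [Wed,Sun].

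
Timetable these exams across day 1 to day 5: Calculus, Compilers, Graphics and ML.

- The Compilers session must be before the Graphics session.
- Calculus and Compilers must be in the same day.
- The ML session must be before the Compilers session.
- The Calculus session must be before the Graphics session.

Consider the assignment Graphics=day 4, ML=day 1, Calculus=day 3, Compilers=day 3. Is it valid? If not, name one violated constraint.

Calculus and Compilers must be in the same day — holds.
The ML session must be before the Compilers session — holds.
The Compilers session must be before the Graphics session — holds.
The Calculus session must be before the Graphics session — holds.

Valid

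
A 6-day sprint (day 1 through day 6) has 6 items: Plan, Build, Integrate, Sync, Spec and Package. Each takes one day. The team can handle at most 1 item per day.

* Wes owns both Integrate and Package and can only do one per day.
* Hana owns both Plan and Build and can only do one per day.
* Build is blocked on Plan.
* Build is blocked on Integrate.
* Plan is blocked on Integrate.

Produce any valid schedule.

Spec=day 5; Build=day 3; Integrate=day 1; Package=day 6; Plan=day 2; Sync=day 4

Checking: Integrate(day 1) before Plan(day 2); Plan(day 2) before Build(day 3); Integrate(day 1) before Build(day 3); Plan(day 2) != Build(day 3); Integrate(day 1) != Package(day 6); max 1 per day (cap 1).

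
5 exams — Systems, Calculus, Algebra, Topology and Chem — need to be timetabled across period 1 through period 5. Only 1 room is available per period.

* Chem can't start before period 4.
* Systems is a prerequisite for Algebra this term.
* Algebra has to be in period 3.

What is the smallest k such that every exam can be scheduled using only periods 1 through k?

The precedence chain requires at least 2 distinct periods.
With at most 1 per period and 5 exams, at least 5 periods are needed.
Chem can't be placed before period 4, so the schedule must run through at least period 4.
5 works (last occupied period: period 5): for example Calculus in period 2; Chem in period 4; Topology in period 5; Systems in period 1; Algebra in period 3.

5 periods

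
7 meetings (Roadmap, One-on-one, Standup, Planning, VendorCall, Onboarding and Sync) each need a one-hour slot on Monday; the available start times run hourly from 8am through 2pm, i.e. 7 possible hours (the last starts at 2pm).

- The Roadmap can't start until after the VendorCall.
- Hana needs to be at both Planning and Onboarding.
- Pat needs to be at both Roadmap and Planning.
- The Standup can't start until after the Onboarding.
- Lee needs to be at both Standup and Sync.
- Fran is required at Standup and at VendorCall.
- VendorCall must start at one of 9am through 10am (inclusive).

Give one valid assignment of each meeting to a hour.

Planning in 9am; VendorCall in 9am; One-on-one in 8am; Sync in 8am; Standup in 10am; Roadmap in 10am; Onboarding in 8am

Checking: Onboarding(8am) before Standup(10am); VendorCall(9am) before Roadmap(10am); Roadmap(10am) != Planning(9am); Standup(10am) != VendorCall(9am); Planning(9am) != Onboarding(8am); Standup(10am) != Sync(8am); VendorCall=9am in [9am,10am].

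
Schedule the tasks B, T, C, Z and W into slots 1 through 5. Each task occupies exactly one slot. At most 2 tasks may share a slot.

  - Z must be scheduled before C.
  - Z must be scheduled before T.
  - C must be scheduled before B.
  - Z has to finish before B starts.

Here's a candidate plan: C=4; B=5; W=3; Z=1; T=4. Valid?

Yes, all constraints hold

C must be scheduled before B — holds.
At most 2 tasks may share a slot — holds.
Z has to finish before B starts — holds.
Z must be scheduled before T — holds.
Z must be scheduled before C — holds.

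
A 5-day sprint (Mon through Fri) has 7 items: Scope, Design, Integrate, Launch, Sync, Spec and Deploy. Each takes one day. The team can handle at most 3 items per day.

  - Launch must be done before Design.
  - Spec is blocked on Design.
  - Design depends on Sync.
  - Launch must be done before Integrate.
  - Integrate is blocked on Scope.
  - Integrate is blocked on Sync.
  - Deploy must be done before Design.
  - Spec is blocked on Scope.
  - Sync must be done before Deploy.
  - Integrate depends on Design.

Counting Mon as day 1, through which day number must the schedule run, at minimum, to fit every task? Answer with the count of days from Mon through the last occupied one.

The precedence chain requires at least 4 distinct days.
With at most 3 per day and 7 tasks, at least 3 days are needed.
4 works (last occupied day: Thu): for example Integrate in Thu, Launch in Mon, Spec in Thu, Scope in Mon, Design in Wed, Sync in Mon, Deploy in Tue.

4 days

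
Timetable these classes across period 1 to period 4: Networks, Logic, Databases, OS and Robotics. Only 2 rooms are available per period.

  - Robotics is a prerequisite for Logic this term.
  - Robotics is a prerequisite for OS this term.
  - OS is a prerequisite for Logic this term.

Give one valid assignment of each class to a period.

Robotics in period 1, Logic in period 3, Databases in period 2, Networks in period 1, OS in period 2

Checking: OS(period 2) before Logic(period 3); Robotics(period 1) before OS(period 2); Robotics(period 1) before Logic(period 3); max 2 per period (cap 2).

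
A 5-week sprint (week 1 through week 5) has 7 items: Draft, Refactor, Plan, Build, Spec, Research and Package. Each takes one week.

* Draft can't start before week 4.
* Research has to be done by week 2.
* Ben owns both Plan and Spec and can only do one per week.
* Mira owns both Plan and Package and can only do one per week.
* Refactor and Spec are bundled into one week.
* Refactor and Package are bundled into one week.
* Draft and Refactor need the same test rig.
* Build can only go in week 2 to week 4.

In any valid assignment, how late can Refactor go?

Refactor at week 5 is achievable: Refactor in week 5, Research in week 1, Package in week 5, Spec in week 5, Draft in week 4, Plan in week 1, Build in week 2.

week 5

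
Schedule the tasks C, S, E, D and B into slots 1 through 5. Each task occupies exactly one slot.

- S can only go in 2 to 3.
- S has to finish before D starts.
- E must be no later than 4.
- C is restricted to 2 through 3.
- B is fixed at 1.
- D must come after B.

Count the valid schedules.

40

Splitting on C: it can be 2 (20), 3 (20). Listing each branch's schedules as (S, E, D, B):
C=2: (2,1,3,1) (2,1,4,1) (2,1,5,1) (2,2,3,1) (2,2,4,1) (2,2,5,1) (2,3,3,1) (2,3,4,1) (2,3,5,1) (2,4,3,1) (2,4,4,1) (2,4,5,1) (3,1,4,1) (3,1,5,1) (3,2,4,1) (3,2,5,1) (3,3,4,1) (3,3,5,1) (3,4,4,1) (3,4,5,1) — 20.
C=3: (2,1,3,1) (2,1,4,1) (2,1,5,1) (2,2,3,1) (2,2,4,1) (2,2,5,1) (2,3,3,1) (2,3,4,1) (2,3,5,1) (2,4,3,1) (2,4,4,1) (2,4,5,1) (3,1,4,1) (3,1,5,1) (3,2,4,1) (3,2,5,1) (3,3,4,1) (3,3,5,1) (3,4,4,1) (3,4,5,1) — 20.
Summing: 20 + 20 = 40.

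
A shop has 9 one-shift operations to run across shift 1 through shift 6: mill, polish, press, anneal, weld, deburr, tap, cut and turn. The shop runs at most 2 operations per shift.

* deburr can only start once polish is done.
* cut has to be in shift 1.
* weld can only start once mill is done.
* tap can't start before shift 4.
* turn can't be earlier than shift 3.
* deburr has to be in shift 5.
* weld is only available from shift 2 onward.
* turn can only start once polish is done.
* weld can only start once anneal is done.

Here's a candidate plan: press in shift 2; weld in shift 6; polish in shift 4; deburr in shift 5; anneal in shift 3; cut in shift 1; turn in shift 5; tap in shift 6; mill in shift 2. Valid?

deburr has to be in shift 5 — holds.
weld is only available from shift 2 onward — holds.
deburr can only start once polish is done — holds.
cut has to be in shift 1 — holds.
tap can't start before shift 4 — holds.
turn can only start once polish is done — holds.
turn can't be earlier than shift 3 — holds.
The shop runs at most 2 operations per shift — holds.
weld can only start once anneal is done — holds.
weld can only start once mill is done — holds.

Valid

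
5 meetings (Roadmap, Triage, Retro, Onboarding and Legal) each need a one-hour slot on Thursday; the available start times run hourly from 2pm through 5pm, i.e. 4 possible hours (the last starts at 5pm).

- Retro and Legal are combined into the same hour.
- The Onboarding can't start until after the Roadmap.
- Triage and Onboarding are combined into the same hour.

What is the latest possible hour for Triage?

Triage must be in the same hour as Onboarding, which can't be before 3pm, so Triage is at least 3pm.
Triage at 5pm is achievable: Onboarding=5pm; Legal=2pm; Roadmap=2pm; Triage=5pm; Retro=2pm.

5pm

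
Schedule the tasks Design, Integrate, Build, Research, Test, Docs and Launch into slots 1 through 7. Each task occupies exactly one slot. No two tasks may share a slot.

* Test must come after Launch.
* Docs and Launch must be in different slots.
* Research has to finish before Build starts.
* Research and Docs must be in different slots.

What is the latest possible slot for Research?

Downstream work caps Research at 6.
Research at 6 is achievable: Research in 6, Integrate in 4, Launch in 1, Docs in 5, Test in 2, Build in 7, Design in 3.

6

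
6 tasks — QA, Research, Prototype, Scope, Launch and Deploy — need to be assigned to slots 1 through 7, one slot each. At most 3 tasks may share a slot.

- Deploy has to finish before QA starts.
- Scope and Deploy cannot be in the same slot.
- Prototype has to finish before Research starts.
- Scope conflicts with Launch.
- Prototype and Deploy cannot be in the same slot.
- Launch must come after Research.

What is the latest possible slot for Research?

Precedence pushes Research to at least 2; downstream work caps Research at 6.
Research at 6 is achievable: Launch=7, Prototype=2, Deploy=1, Scope=2, Research=6, QA=2.

6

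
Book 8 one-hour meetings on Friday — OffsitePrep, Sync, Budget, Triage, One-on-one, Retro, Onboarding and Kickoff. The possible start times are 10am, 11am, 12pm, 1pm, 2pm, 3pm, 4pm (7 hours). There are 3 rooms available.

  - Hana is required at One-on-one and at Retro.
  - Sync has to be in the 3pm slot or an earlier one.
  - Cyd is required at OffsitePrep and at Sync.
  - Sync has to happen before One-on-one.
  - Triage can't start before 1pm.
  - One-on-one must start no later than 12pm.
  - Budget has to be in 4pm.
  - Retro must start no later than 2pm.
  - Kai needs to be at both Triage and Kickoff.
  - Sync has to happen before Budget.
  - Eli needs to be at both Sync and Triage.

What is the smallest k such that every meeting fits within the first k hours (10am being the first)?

7 hours

The precedence chain requires at least 2 distinct hours.
With at most 3 per hour and 8 meetings, at least 3 hours are needed.
Budget can't be placed before 4pm — that is hour 7 counting from 10am — so the schedule must run through at least 7 hours.
7 works (last occupied hour: 4pm): for example One-on-one -> 11am, Budget -> 4pm, Onboarding -> 10am, Triage -> 1pm, OffsitePrep -> 11am, Retro -> 10am, Kickoff -> 11am, Sync -> 10am.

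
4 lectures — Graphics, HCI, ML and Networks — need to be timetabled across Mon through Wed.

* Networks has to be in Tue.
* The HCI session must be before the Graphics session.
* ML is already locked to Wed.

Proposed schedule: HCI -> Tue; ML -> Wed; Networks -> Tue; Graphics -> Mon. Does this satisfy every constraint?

ML is already locked to Wed — holds.
Networks has to be in Tue — holds.
The HCI session must be before the Graphics session — violated.

Invalid. The HCI session must be before the Graphics session.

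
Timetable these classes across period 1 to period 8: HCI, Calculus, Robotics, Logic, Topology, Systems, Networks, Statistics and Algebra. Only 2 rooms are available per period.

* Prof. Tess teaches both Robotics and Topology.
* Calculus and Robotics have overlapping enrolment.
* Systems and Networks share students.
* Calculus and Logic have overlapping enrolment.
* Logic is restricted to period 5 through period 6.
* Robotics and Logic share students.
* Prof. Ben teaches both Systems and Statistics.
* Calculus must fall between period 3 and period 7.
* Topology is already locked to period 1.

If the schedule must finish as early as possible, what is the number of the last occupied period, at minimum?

5

With at most 2 per period and 9 classes, at least 5 periods are needed.
Logic can't be placed before period 5, so the schedule must run through at least period 5.
5 works (last occupied period: period 5): for example Algebra in period 4; Networks in period 3; Calculus in period 3; Robotics in period 2; Systems in period 2; Topology in period 1; Logic in period 5; HCI in period 1; Statistics in period 4.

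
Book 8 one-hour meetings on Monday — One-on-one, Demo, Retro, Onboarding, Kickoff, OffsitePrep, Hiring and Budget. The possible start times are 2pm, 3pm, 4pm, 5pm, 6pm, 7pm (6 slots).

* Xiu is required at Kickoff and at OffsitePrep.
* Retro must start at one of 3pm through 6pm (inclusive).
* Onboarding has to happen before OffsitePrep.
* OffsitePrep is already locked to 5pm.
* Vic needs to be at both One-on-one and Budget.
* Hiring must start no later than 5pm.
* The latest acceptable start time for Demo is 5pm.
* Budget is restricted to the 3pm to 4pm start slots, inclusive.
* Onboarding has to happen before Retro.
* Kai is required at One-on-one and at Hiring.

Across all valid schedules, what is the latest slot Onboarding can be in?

Downstream work caps Onboarding at 4pm.
Onboarding at 4pm is achievable: Demo=2pm; Budget=3pm; Onboarding=4pm; Retro=5pm; Hiring=2pm; OffsitePrep=5pm; Kickoff=2pm; One-on-one=4pm.

4pm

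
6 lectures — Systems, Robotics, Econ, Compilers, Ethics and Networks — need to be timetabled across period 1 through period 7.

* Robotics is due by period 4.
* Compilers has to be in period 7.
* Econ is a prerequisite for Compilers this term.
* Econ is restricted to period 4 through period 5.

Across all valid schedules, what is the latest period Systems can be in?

Systems at period 7 is achievable: Robotics in period 1, Systems in period 7, Ethics in period 1, Compilers in period 7, Econ in period 4, Networks in period 1.

period 7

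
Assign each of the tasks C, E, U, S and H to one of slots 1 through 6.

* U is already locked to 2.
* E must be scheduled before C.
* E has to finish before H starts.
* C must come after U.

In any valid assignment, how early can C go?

3

Precedence pushes C to at least 3.
C at 3 is achievable: U=2; E=1; C=3; H=2; S=1.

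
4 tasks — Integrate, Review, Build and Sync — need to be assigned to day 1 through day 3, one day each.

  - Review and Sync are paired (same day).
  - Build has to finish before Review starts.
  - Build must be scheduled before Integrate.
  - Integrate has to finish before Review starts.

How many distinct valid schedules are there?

1

Enumerating: Review -> day 3, Integrate -> day 2, Sync -> day 3, Build -> day 1.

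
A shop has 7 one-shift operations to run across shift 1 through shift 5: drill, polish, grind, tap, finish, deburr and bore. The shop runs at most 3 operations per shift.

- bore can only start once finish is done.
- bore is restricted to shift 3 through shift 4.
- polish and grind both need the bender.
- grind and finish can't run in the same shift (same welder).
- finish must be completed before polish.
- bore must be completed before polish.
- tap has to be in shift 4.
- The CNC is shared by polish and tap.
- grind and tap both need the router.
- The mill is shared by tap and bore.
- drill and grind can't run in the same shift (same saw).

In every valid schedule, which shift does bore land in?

bore's window is shift 3–shift 4.
tap is fixed at shift 4, and bore can't share a shift with tap.
So bore must be shift 3.

shift 3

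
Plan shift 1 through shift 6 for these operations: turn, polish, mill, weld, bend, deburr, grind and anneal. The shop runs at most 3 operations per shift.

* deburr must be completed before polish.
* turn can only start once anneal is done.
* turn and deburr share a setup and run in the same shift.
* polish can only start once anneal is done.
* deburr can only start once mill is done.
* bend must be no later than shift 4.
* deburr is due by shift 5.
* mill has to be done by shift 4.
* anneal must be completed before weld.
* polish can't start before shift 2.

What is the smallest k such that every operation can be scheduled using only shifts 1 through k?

The precedence chain requires at least 3 distinct shifts.
With at most 3 per shift and 8 operations, at least 3 shifts are needed.
3 works (last occupied shift: shift 3): for example anneal=shift 1; grind=shift 3; deburr=shift 2; weld=shift 2; turn=shift 2; polish=shift 3; bend=shift 1; mill=shift 1.

3 shifts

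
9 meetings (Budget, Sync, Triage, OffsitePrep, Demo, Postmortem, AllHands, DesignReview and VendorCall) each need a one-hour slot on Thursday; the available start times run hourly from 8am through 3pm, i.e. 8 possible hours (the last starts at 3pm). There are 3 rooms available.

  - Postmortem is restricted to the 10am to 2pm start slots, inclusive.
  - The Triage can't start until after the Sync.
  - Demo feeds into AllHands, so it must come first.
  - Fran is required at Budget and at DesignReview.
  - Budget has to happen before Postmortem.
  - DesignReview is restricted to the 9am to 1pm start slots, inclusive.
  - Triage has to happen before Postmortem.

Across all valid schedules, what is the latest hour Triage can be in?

Precedence pushes Triage to at least 9am; downstream work caps Triage at 1pm.
Triage at 1pm is achievable: DesignReview in 9am, Sync in 8am, OffsitePrep in 9am, Triage in 1pm, Postmortem in 2pm, Demo in 8am, Budget in 8am, AllHands in 9am, VendorCall in 10am.

1pm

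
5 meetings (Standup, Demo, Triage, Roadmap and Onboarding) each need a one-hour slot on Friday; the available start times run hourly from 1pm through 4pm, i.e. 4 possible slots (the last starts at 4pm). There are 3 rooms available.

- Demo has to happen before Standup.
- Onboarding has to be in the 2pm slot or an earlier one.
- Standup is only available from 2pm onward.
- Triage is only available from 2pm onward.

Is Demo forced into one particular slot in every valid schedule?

Demo can be 1pm (e.g. Onboarding in 1pm; Roadmap in 1pm; Standup in 2pm; Demo in 1pm; Triage in 2pm) or 2pm (e.g. Roadmap in 1pm; Standup in 3pm; Demo in 2pm; Onboarding in 1pm; Triage in 2pm).

No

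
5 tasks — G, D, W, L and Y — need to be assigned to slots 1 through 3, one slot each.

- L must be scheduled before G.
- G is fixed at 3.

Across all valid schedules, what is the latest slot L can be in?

Downstream work caps L at 2.
L at 2 is achievable: G in 3, Y in 1, L in 2, D in 1, W in 1.

2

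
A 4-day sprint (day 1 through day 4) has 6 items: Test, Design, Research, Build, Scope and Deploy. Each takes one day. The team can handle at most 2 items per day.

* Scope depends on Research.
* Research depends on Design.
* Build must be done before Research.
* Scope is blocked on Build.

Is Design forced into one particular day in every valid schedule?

No

Design can be day 1 (e.g. Design=day 1, Research=day 2, Build=day 1, Deploy=day 3, Scope=day 3, Test=day 2) or day 2 (e.g. Scope in day 4; Research in day 3; Deploy in day 2; Build in day 1; Design in day 2; Test in day 1).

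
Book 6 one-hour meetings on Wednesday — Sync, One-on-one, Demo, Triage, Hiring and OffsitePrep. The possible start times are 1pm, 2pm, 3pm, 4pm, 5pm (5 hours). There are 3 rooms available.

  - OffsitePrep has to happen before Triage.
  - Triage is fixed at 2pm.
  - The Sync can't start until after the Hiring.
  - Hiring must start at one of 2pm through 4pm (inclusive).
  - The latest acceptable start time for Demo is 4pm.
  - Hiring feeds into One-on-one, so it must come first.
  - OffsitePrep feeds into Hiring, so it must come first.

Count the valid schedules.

56

Splitting on Sync: it can be 3pm (12), 4pm (20), 5pm (24). Listing each branch's schedules as (One-on-one, Demo, Triage, Hiring, OffsitePrep):
Sync=3pm: (3pm,1pm,2pm,2pm,1pm) (3pm,2pm,2pm,2pm,1pm) (3pm,3pm,2pm,2pm,1pm) (3pm,4pm,2pm,2pm,1pm) (4pm,1pm,2pm,2pm,1pm) (4pm,2pm,2pm,2pm,1pm) (4pm,3pm,2pm,2pm,1pm) (4pm,4pm,2pm,2pm,1pm) (5pm,1pm,2pm,2pm,1pm) (5pm,2pm,2pm,2pm,1pm) (5pm,3pm,2pm,2pm,1pm) (5pm,4pm,2pm,2pm,1pm) — 12.
Sync=4pm: (3pm,1pm,2pm,2pm,1pm) (3pm,2pm,2pm,2pm,1pm) (3pm,3pm,2pm,2pm,1pm) (3pm,4pm,2pm,2pm,1pm) (4pm,1pm,2pm,2pm,1pm) (4pm,1pm,2pm,3pm,1pm) (4pm,2pm,2pm,2pm,1pm) (4pm,2pm,2pm,3pm,1pm) (4pm,3pm,2pm,2pm,1pm) (4pm,3pm,2pm,3pm,1pm) (4pm,4pm,2pm,2pm,1pm) (4pm,4pm,2pm,3pm,1pm) (5pm,1pm,2pm,2pm,1pm) (5pm,1pm,2pm,3pm,1pm) (5pm,2pm,2pm,2pm,1pm) (5pm,2pm,2pm,3pm,1pm) (5pm,3pm,2pm,2pm,1pm) (5pm,3pm,2pm,3pm,1pm) (5pm,4pm,2pm,2pm,1pm) (5pm,4pm,2pm,3pm,1pm) — 20.
Sync=5pm: (3pm,1pm,2pm,2pm,1pm) (3pm,2pm,2pm,2pm,1pm) (3pm,3pm,2pm,2pm,1pm) (3pm,4pm,2pm,2pm,1pm) (4pm,1pm,2pm,2pm,1pm) (4pm,1pm,2pm,3pm,1pm) (4pm,2pm,2pm,2pm,1pm) (4pm,2pm,2pm,3pm,1pm) (4pm,3pm,2pm,2pm,1pm) (4pm,3pm,2pm,3pm,1pm) (4pm,4pm,2pm,2pm,1pm) (4pm,4pm,2pm,3pm,1pm) (5pm,1pm,2pm,2pm,1pm) (5pm,1pm,2pm,3pm,1pm) (5pm,1pm,2pm,4pm,1pm) (5pm,2pm,2pm,2pm,1pm) (5pm,2pm,2pm,3pm,1pm) (5pm,2pm,2pm,4pm,1pm) (5pm,3pm,2pm,2pm,1pm) (5pm,3pm,2pm,3pm,1pm) (5pm,3pm,2pm,4pm,1pm) (5pm,4pm,2pm,2pm,1pm) (5pm,4pm,2pm,3pm,1pm) (5pm,4pm,2pm,4pm,1pm) — 24.
Summing: 12 + 20 + 24 = 56.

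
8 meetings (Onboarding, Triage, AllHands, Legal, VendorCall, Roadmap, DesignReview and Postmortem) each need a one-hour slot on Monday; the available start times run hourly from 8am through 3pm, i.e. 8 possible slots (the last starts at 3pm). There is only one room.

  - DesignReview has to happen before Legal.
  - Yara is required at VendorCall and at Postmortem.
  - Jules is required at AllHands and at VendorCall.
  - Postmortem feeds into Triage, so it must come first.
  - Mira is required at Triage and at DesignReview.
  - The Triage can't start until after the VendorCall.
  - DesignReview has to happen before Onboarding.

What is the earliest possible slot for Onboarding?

Precedence pushes Onboarding to at least 9am.
Onboarding at 9am is achievable: Postmortem -> 11am, Onboarding -> 9am, Triage -> 12pm, Roadmap -> 3pm, Legal -> 1pm, AllHands -> 2pm, DesignReview -> 8am, VendorCall -> 10am.

9am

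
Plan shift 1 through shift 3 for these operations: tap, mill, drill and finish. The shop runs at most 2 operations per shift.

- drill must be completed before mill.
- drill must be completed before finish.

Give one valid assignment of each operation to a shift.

drill -> shift 1; mill -> shift 2; tap -> shift 1; finish -> shift 2

Checking: drill(shift 1) before finish(shift 2); drill(shift 1) before mill(shift 2); max 2 per shift (cap 2).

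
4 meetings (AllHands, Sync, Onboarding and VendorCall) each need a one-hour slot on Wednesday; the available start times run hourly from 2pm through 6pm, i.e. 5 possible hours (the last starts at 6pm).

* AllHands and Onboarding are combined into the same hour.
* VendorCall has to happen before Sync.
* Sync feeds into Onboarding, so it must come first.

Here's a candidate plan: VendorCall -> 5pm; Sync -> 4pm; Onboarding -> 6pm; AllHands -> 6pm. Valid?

Sync feeds into Onboarding, so it must come first — holds.
VendorCall has to happen before Sync — violated.
AllHands and Onboarding are combined into the same hour — holds.

No. VendorCall has to happen before Sync is not satisfied.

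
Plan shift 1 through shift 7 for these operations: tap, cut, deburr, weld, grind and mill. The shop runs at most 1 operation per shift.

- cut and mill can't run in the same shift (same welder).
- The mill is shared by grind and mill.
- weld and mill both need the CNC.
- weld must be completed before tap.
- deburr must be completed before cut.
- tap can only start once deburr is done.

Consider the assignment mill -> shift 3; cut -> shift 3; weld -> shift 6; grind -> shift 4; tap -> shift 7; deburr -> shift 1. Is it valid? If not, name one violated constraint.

No. cut and mill can't run in the same shift (same welder) is not satisfied.

The shop runs at most 1 operation per shift — violated.
weld must be completed before tap — holds.
cut and mill can't run in the same shift (same welder) — violated.
weld and mill both need the CNC — holds.
tap can only start once deburr is done — holds.
deburr must be completed before cut — holds.
The mill is shared by grind and mill — holds.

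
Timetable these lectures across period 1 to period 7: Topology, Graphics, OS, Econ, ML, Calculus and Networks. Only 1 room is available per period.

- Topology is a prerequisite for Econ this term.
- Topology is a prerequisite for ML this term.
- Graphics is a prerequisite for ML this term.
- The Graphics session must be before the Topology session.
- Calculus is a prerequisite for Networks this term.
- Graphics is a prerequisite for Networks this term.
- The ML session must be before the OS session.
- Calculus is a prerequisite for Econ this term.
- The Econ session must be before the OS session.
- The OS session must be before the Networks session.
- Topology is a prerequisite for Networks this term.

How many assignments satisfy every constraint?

7

Splitting on Topology: it can be period 2 (3), period 3 (4). Listing each branch's schedules as (Graphics, OS, Econ, ML, Calculus, Networks) by period number:
Topology=period 2: (1,6,4,5,3,7) (1,6,5,3,4,7) (1,6,5,4,3,7) — 3.
Topology=period 3: (1,6,4,5,2,7) (1,6,5,4,2,7) (2,6,4,5,1,7) (2,6,5,4,1,7) — 4.
Summing: 3 + 4 = 7.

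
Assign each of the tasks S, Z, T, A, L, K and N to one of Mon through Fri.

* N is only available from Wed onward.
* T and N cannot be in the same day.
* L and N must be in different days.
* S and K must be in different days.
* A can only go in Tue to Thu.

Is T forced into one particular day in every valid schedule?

T can be Mon (e.g. T=Mon, Z=Mon, K=Tue, S=Mon, N=Wed, A=Tue, L=Mon) or Tue (e.g. T=Tue, K=Tue, S=Mon, A=Tue, Z=Mon, L=Mon, N=Wed).

No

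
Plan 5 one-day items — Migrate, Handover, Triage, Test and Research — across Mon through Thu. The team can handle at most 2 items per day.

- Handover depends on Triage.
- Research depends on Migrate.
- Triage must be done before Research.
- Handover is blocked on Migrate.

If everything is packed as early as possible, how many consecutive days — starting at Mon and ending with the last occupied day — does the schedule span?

3

The precedence chain requires at least 2 distinct days.
With at most 2 per day and 5 work items, at least 3 days are needed.
3 works (last occupied day: Wed): for example Research=Tue, Handover=Tue, Triage=Mon, Migrate=Mon, Test=Wed.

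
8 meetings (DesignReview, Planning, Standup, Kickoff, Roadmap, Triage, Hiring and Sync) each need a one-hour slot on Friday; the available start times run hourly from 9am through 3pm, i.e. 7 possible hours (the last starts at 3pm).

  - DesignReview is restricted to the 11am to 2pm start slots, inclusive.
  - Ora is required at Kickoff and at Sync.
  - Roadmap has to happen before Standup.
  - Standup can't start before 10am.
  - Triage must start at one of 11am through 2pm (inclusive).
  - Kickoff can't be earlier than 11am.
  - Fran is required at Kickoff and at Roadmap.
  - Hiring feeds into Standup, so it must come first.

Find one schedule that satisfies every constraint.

Planning -> 9am; Sync -> 9am; Roadmap -> 9am; Hiring -> 9am; Standup -> 10am; DesignReview -> 11am; Kickoff -> 11am; Triage -> 11am

Checking: Hiring(9am) before Standup(10am); Roadmap(9am) before Standup(10am); Kickoff(11am) != Roadmap(9am); Kickoff(11am) != Sync(9am); Kickoff=11am in [11am,3pm]; Standup=10am in [10am,3pm]; DesignReview=11am in [11am,2pm]; Triage=11am in [11am,2pm].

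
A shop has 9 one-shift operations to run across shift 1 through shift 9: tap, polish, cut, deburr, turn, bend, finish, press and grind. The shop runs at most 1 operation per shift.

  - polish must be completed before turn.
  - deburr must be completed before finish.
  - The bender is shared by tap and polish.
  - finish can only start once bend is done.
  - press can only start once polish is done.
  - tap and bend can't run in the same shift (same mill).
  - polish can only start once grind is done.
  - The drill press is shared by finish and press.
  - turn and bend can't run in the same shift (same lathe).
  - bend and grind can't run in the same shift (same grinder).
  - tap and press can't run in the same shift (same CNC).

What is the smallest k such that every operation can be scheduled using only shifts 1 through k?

The precedence chain requires at least 3 distinct shifts.
With at most 1 per shift and 9 operations, at least 9 shifts are needed.
9 works (last occupied shift: shift 9): for example press in shift 7, bend in shift 4, turn in shift 6, finish in shift 5, polish in shift 2, deburr in shift 3, tap in shift 8, grind in shift 1, cut in shift 9.

9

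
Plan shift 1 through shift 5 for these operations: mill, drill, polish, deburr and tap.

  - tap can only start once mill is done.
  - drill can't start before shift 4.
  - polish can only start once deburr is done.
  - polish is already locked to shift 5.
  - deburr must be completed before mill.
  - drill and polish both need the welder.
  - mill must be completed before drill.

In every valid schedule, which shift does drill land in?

drill's window is shift 4–shift 5.
polish is fixed at shift 5, and drill can't share a shift with polish.
So drill must be shift 4.

shift 4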